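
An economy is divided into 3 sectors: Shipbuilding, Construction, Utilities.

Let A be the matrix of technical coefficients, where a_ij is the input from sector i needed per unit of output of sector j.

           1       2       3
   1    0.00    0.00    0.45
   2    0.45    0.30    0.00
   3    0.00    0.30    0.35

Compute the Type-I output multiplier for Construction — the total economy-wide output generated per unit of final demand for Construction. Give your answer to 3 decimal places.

I − A =
  [   1.00     0.00    -0.45]
  [  -0.45     0.70     0.00]
  [   0.00    -0.30     0.65]
Cofactors of I−A, C_ij = (−1)^(i+j)·(minor ij) (rows/columns in the sector order above):
  C_11 = (0.70)(0.65) − (0.00)(-0.30) = 0.4550
  C_12 = −[(-0.45)(0.65) − (0.00)(0.00)] = 0.2925
  C_13 = (-0.45)(-0.30) − (0.70)(0.00) = 0.1350
  C_21 = −[(0.00)(0.65) − (-0.45)(-0.30)] = 0.1350
  C_22 = (1.00)(0.65) − (-0.45)(0.00) = 0.6500
  C_23 = −[(1.00)(-0.30) − (0.00)(0.00)] = 0.3000
  C_31 = (0.00)(0.00) − (-0.45)(0.70) = 0.3150
  C_32 = −[(1.00)(0.00) − (-0.45)(-0.45)] = 0.2025
  C_33 = (1.00)(0.70) − (0.00)(-0.45) = 0.7000
det(I−A) = Σ_j (I−A)_1j·C_1j = (1.00)(0.4550) + (0.00)(0.2925) + (-0.45)(0.1350) = 0.39425
adj(I−A) = Cᵀ =
  [ 0.4550   0.1350   0.3150]
  [ 0.2925   0.6500   0.2025]
  [ 0.1350   0.3000   0.7000]
(I − A)⁻¹ = adj(I−A) / det(I−A) ≈
  [   1.1541     0.3424     0.7990]
  [   0.7419     1.6487     0.5136]
  [   0.3424     0.7609     1.7755]
The output multiplier for sector j is the column-j sum of the Leontief inverse (I − A)⁻¹ = adj(I−A) / det(I−A).
Column 2 of adj(I−A): (0.1350, 0.6500, 0.3000); det(I−A) = 0.39425.
m_2 = (0.1350 + 0.6500 + 0.3000) / 0.39425 = 1.085 / 0.39425 ≈ 2.752.

m_2 = 2.752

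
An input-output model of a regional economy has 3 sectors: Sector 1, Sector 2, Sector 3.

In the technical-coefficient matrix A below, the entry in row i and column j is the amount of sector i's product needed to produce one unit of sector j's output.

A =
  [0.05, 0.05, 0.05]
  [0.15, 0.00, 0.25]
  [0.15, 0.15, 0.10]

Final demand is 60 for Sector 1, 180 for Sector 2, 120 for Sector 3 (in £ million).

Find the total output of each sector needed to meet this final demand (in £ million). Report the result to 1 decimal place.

I − A =
  [   0.95    -0.05    -0.05]
  [  -0.15     1.00    -0.25]
  [  -0.15    -0.15     0.90]
Cofactors of I−A, C_ij = (−1)^(i+j)·(minor ij) (rows/columns in the sector order above):
  C_11 = (1.00)(0.90) − (-0.25)(-0.15) = 0.8625
  C_12 = −[(-0.15)(0.90) − (-0.25)(-0.15)] = 0.1725
  C_13 = (-0.15)(-0.15) − (1.00)(-0.15) = 0.1725
  C_21 = −[(-0.05)(0.90) − (-0.05)(-0.15)] = 0.0525
  C_22 = (0.95)(0.90) − (-0.05)(-0.15) = 0.8475
  C_23 = −[(0.95)(-0.15) − (-0.05)(-0.15)] = 0.1500
  C_31 = (-0.05)(-0.25) − (-0.05)(1.00) = 0.0625
  C_32 = −[(0.95)(-0.25) − (-0.05)(-0.15)] = 0.2450
  C_33 = (0.95)(1.00) − (-0.05)(-0.15) = 0.9425
det(I−A) = Σ_j (I−A)_1j·C_1j = (0.95)(0.8625) + (-0.05)(0.1725) + (-0.05)(0.1725) = 0.802125
adj(I−A) = Cᵀ =
  [ 0.8625   0.0525   0.0625]
  [ 0.1725   0.8475   0.2450]
  [ 0.1725   0.1500   0.9425]
(I − A)⁻¹ = adj(I−A) / det(I−A) ≈
  [   1.0753     0.0655     0.0779]
  [   0.2151     1.0566     0.3054]
  [   0.2151     0.1870     1.1750]
x = (I − A)⁻¹ d = adj(I−A)·d / det(I−A), with det(I−A) = 0.802125:
  x_1 = (0.8625·60 + 0.0525·180 + 0.0625·120) / 0.802125 = 68.70 / 0.802125 ≈ 85.6
  x_2 = (0.1725·60 + 0.8475·180 + 0.2450·120) / 0.802125 = 192.30 / 0.802125 ≈ 239.7
  x_3 = (0.1725·60 + 0.1500·180 + 0.9425·120) / 0.802125 = 150.45 / 0.802125 ≈ 187.6

x_1 = 85.6, x_2 = 239.7, x_3 = 187.6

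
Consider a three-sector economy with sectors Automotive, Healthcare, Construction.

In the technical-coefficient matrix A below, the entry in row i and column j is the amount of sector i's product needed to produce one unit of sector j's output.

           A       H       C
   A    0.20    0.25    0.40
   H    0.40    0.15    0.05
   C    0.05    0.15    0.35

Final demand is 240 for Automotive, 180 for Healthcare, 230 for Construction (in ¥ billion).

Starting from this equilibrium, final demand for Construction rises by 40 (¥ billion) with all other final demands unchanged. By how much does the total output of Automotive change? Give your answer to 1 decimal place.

Δx_A = 42.8

I − A =
  [   0.80    -0.25    -0.40]
  [  -0.40     0.85    -0.05]
  [  -0.05    -0.15     0.65]
Cofactors of I−A, C_ij = (−1)^(i+j)·(minor ij) (rows/columns in the sector order above):
  C_11 = (0.85)(0.65) − (-0.05)(-0.15) = 0.5450
  C_12 = −[(-0.40)(0.65) − (-0.05)(-0.05)] = 0.2625
  C_13 = (-0.40)(-0.15) − (0.85)(-0.05) = 0.1025
  C_21 = −[(-0.25)(0.65) − (-0.40)(-0.15)] = 0.2225
  C_22 = (0.80)(0.65) − (-0.40)(-0.05) = 0.5000
  C_23 = −[(0.80)(-0.15) − (-0.25)(-0.05)] = 0.1325
  C_31 = (-0.25)(-0.05) − (-0.40)(0.85) = 0.3525
  C_32 = −[(0.80)(-0.05) − (-0.40)(-0.40)] = 0.2000
  C_33 = (0.80)(0.85) − (-0.25)(-0.40) = 0.5800
det(I−A) = Σ_j (I−A)_1j·C_1j = (0.80)(0.5450) + (-0.25)(0.2625) + (-0.40)(0.1025) = 0.329375
adj(I−A) = Cᵀ =
  [ 0.5450   0.2225   0.3525]
  [ 0.2625   0.5000   0.2000]
  [ 0.1025   0.1325   0.5800]
(I − A)⁻¹ = adj(I−A) / det(I−A) ≈
  [   1.6546     0.6755     1.0702]
  [   0.7970     1.5180     0.6072]
  [   0.3112     0.4023     1.7609]
Δx = (I − A)⁻¹ Δd with Δd having +40 in the Construction component and 0 elsewhere.
So Δx_A = L_AC · (+40), where L_AC = adj(I−A)_AC / det(I−A) = 0.3525 / 0.329375.
Δx_A = 0.3525 × (+40) / 0.329375 = 14.10 / 0.329375 ≈ 42.8.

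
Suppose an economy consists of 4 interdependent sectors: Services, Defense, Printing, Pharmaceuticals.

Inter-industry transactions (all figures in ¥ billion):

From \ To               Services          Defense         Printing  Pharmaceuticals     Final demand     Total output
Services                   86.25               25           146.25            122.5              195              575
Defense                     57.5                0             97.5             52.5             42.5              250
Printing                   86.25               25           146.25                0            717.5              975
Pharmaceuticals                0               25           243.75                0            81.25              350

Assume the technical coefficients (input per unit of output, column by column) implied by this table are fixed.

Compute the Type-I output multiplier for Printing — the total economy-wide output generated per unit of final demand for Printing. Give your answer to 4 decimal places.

m_3 = 2.2165

Technical coefficients a_ij = z_ij / X_j:
  a_11 = 86.25/575 = 0.15, a_21 = 57.5/575 = 0.10, a_31 = 86.25/575 = 0.15, a_41 = 0/575 = 0.00
  a_12 = 25/250 = 0.10, a_22 = 0/250 = 0.00, a_32 = 25/250 = 0.10, a_42 = 25/250 = 0.10
  a_13 = 146.25/975 = 0.15, a_23 = 97.5/975 = 0.10, a_33 = 146.25/975 = 0.15, a_43 = 243.75/975 = 0.25
  a_14 = 122.5/350 = 0.35, a_24 = 52.5/350 = 0.15, a_34 = 0/350 = 0.00, a_44 = 0/350 = 0.00
I − A =
  [   0.85    -0.10    -0.15    -0.35]
  [  -0.10     1.00    -0.10    -0.15]
  [  -0.15    -0.10     0.85     0.00]
  [   0.00    -0.10    -0.25     1.00]
Compute the cofactors C_ij = (−1)^(i+j)·(3×3 minor ij) of I−A; the adjugate is their transpose:
adj(I−A) = Cᵀ =
  [ 0.823500   0.138500   0.252500   0.309000]
  [ 0.105625   0.686875   0.140625   0.140000]
  [ 0.157750   0.105250   0.823750   0.071000]
  [ 0.050000   0.095000   0.220000   0.680000]
det(I−A) = Σ_j (I−A)_1j·C_1j = (0.85)(0.823500) + (-0.10)(0.105625) + (-0.15)(0.157750) + (-0.35)(0.050000) = 0.64825
(I − A)⁻¹ = adj(I−A) / det(I−A) ≈
  [   1.27034     0.21365     0.38951     0.47667]
  [   0.16294     1.05958     0.21693     0.21597]
  [   0.24335     0.16236     1.27073     0.10953]
  [   0.07713     0.14655     0.33938     1.04898]
The output multiplier for sector j is the column-j sum of the Leontief inverse (I − A)⁻¹ = adj(I−A) / det(I−A).
Column 3 of adj(I−A): (0.252500, 0.140625, 0.823750, 0.220000); det(I−A) = 0.64825.
m_3 = (0.252500 + 0.140625 + 0.823750 + 0.220000) / 0.64825 = 1.436875 / 0.64825 ≈ 2.2165.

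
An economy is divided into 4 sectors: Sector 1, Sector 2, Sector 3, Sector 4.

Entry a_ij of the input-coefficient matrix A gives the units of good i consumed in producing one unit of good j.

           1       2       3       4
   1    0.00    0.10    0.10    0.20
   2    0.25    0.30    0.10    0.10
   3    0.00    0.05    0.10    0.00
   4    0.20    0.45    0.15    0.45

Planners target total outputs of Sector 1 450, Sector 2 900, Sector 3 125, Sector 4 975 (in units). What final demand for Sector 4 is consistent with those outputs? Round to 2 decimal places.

d_4 = 22.50

I − A =
  [   1.00    -0.10    -0.10    -0.20]
  [  -0.25     0.70    -0.10    -0.10]
  [   0.00    -0.05     0.90     0.00]
  [  -0.20    -0.45    -0.15     0.55]
d = (I − A) x:
  d_1 = (+1.00)·450 + (-0.10)·900 + (-0.10)·125 + (-0.20)·975 = 152.50
  d_2 = (-0.25)·450 + (+0.70)·900 + (-0.10)·125 + (-0.10)·975 = 407.50
  d_3 = (+0.00)·450 + (-0.05)·900 + (+0.90)·125 + (+0.00)·975 = 67.50
  d_4 = (-0.20)·450 + (-0.45)·900 + (-0.15)·125 + (+0.55)·975 = 22.50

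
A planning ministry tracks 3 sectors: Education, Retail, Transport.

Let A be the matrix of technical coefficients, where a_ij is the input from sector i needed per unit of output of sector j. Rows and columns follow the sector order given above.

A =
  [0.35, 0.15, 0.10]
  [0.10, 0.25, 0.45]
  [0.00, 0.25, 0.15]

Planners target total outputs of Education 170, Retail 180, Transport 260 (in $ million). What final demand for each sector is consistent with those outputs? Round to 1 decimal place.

I − A =
  [   0.65    -0.15    -0.10]
  [  -0.10     0.75    -0.45]
  [   0.00    -0.25     0.85]
d = (I − A) x:
  d_E = (+0.65)·170 + (-0.15)·180 + (-0.10)·260 = 57.5
  d_R = (-0.10)·170 + (+0.75)·180 + (-0.45)·260 = 1.0
  d_T = (+0.00)·170 + (-0.25)·180 + (+0.85)·260 = 176.0

d_E = 57.5, d_R = 1.0, d_T = 176.0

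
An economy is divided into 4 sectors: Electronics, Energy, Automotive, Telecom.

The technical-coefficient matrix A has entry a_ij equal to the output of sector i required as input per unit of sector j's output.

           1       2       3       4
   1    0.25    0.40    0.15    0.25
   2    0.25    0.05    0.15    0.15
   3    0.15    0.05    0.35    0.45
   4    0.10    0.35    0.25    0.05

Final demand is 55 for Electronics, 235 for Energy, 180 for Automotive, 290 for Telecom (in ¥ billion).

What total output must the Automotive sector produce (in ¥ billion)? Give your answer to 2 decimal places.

x_3 = 1508.70

I − A =
  [   0.75    -0.40    -0.15    -0.25]
  [  -0.25     0.95    -0.15    -0.15]
  [  -0.15    -0.05     0.65    -0.45]
  [  -0.10    -0.35    -0.25     0.95]
Compute the cofactors C_ij = (−1)^(i+j)·(3×3 minor ij) of I−A; the adjugate is their transpose:
adj(I−A) = Cᵀ =
  [ 0.413000   0.292750   0.272000   0.283750]
  [ 0.169750   0.325000   0.184750   0.183500]
  [ 0.222250   0.240625   0.490875   0.329000]
  [ 0.164500   0.213875   0.225875   0.360250]
det(I−A) = Σ_j (I−A)_1j·C_1j = (0.75)(0.413000) + (-0.40)(0.169750) + (-0.15)(0.222250) + (-0.25)(0.164500) = 0.1673875
(I − A)⁻¹ = adj(I−A) / det(I−A) ≈
  [   2.4673     1.7489     1.6250     1.6952]
  [   1.0141     1.9416     1.1037     1.0963]
  [   1.3278     1.4375     2.9326     1.9655]
  [   0.9827     1.2777     1.3494     2.1522]
x = (I − A)⁻¹ d = adj(I−A)·d / det(I−A), with det(I−A) = 0.1673875:
  x_1 = (0.413000·55 + 0.292750·235 + 0.272000·180 + 0.283750·290) / 0.1673875 = 222.75875 / 0.1673875 ≈ 1330.80
  x_2 = (0.169750·55 + 0.325000·235 + 0.184750·180 + 0.183500·290) / 0.1673875 = 172.18125 / 0.1673875 ≈ 1028.64
  x_3 = (0.222250·55 + 0.240625·235 + 0.490875·180 + 0.329000·290) / 0.1673875 = 252.538125 / 0.1673875 ≈ 1508.70
  x_4 = (0.164500·55 + 0.213875·235 + 0.225875·180 + 0.360250·290) / 0.1673875 = 204.438125 / 0.1673875 ≈ 1221.35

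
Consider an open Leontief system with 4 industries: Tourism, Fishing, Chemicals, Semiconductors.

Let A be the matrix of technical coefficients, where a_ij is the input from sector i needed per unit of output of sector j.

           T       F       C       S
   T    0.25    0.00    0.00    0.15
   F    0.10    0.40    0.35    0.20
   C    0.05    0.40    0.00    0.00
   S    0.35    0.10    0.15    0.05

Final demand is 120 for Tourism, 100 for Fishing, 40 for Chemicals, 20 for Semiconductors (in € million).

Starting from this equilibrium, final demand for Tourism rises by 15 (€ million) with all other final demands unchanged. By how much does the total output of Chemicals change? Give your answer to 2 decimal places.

I − A =
  [   0.75     0.00     0.00    -0.15]
  [  -0.10     0.60    -0.35    -0.20]
  [  -0.05    -0.40     1.00     0.00]
  [  -0.35    -0.10    -0.15     0.95]
Compute the cofactors C_ij = (−1)^(i+j)·(3×3 minor ij) of I−A; the adjugate is their transpose:
adj(I−A) = Cᵀ =
  [ 0.405000   0.024000   0.018750   0.069000]
  [ 0.183125   0.658875   0.255750   0.167625]
  [ 0.093500   0.264750   0.379500   0.070500]
  [ 0.183250   0.120000   0.093750   0.345000]
det(I−A) = Σ_j (I−A)_1j·C_1j = (0.75)(0.405000) + (0.00)(0.183125) + (0.00)(0.093500) + (-0.15)(0.183250) = 0.2762625
(I − A)⁻¹ = adj(I−A) / det(I−A) ≈
  [   1.4660     0.0869     0.0679     0.2498]
  [   0.6629     2.3850     0.9257     0.6068]
  [   0.3384     0.9583     1.3737     0.2552]
  [   0.6633     0.4344     0.3394     1.2488]
Δx = (I − A)⁻¹ Δd with Δd having +15 in the Tourism component and 0 elsewhere.
So Δx_C = L_CT · (+15), where L_CT = adj(I−A)_CT / det(I−A) = 0.093500 / 0.2762625.
Δx_C = 0.093500 × (+15) / 0.2762625 = 1.4025 / 0.2762625 ≈ 5.08.

Δx_C = 5.08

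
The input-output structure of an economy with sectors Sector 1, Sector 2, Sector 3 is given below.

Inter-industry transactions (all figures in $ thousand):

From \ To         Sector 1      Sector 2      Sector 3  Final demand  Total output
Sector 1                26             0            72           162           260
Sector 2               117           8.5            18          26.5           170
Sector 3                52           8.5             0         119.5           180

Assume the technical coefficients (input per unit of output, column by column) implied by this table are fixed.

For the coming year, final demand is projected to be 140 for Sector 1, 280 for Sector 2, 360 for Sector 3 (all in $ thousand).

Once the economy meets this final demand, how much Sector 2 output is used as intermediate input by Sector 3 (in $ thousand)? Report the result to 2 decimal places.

Technical coefficients a_ij = z_ij / X_j:
  a_11 = 26/260 = 0.10, a_21 = 117/260 = 0.45, a_31 = 52/260 = 0.20
  a_12 = 0/170 = 0.00, a_22 = 8.5/170 = 0.05, a_32 = 8.5/170 = 0.05
  a_13 = 72/180 = 0.40, a_23 = 18/180 = 0.10, a_33 = 0/180 = 0.00
I − A =
  [   0.90     0.00    -0.40]
  [  -0.45     0.95    -0.10]
  [  -0.20    -0.05     1.00]
Cofactors of I−A, C_ij = (−1)^(i+j)·(minor ij) (rows/columns in the sector order above):
  C_11 = (0.95)(1.00) − (-0.10)(-0.05) = 0.9450
  C_12 = −[(-0.45)(1.00) − (-0.10)(-0.20)] = 0.4700
  C_13 = (-0.45)(-0.05) − (0.95)(-0.20) = 0.2125
  C_21 = −[(0.00)(1.00) − (-0.40)(-0.05)] = 0.0200
  C_22 = (0.90)(1.00) − (-0.40)(-0.20) = 0.8200
  C_23 = −[(0.90)(-0.05) − (0.00)(-0.20)] = 0.0450
  C_31 = (0.00)(-0.10) − (-0.40)(0.95) = 0.3800
  C_32 = −[(0.90)(-0.10) − (-0.40)(-0.45)] = 0.2700
  C_33 = (0.90)(0.95) − (0.00)(-0.45) = 0.8550
det(I−A) = Σ_j (I−A)_1j·C_1j = (0.90)(0.9450) + (0.00)(0.4700) + (-0.40)(0.2125) = 0.7655
adj(I−A) = Cᵀ =
  [ 0.9450   0.0200   0.3800]
  [ 0.4700   0.8200   0.2700]
  [ 0.2125   0.0450   0.8550]
(I − A)⁻¹ = adj(I−A) / det(I−A) ≈
  [   1.2345     0.0261     0.4964]
  [   0.6140     1.0712     0.3527]
  [   0.2776     0.0588     1.1169]
First solve x = (I − A)⁻¹ d = adj(I−A)·d / det(I−A); in particular x_3 = (0.2125·140 + 0.0450·280 + 0.8550·360) / 0.7655 = 350.15 / 0.7655 ≈ 457.4135.
Intermediate flow from 2 to 3: z_23 = a_23 · x_3 = 0.10 × 350.15 / 0.7655 = 35.015 / 0.7655 ≈ 45.74.

z_23 = 45.74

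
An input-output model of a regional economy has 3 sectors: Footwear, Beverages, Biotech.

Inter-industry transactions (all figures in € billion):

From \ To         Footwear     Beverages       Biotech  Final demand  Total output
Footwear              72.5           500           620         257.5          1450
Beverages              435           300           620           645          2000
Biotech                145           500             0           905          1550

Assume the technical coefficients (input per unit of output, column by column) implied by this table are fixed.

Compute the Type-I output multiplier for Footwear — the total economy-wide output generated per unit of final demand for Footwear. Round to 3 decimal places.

Technical coefficients a_ij = z_ij / X_j:
  a_11 = 72.5/1450 = 0.05, a_21 = 435/1450 = 0.30, a_31 = 145/1450 = 0.10
  a_12 = 500/2000 = 0.25, a_22 = 300/2000 = 0.15, a_32 = 500/2000 = 0.25
  a_13 = 620/1550 = 0.40, a_23 = 620/1550 = 0.40, a_33 = 0/1550 = 0.00
I − A =
  [   0.95    -0.25    -0.40]
  [  -0.30     0.85    -0.40]
  [  -0.10    -0.25     1.00]
Cofactors of I−A, C_ij = (−1)^(i+j)·(minor ij) (rows/columns in the sector order above):
  C_11 = (0.85)(1.00) − (-0.40)(-0.25) = 0.7500
  C_12 = −[(-0.30)(1.00) − (-0.40)(-0.10)] = 0.3400
  C_13 = (-0.30)(-0.25) − (0.85)(-0.10) = 0.1600
  C_21 = −[(-0.25)(1.00) − (-0.40)(-0.25)] = 0.3500
  C_22 = (0.95)(1.00) − (-0.40)(-0.10) = 0.9100
  C_23 = −[(0.95)(-0.25) − (-0.25)(-0.10)] = 0.2625
  C_31 = (-0.25)(-0.40) − (-0.40)(0.85) = 0.4400
  C_32 = −[(0.95)(-0.40) − (-0.40)(-0.30)] = 0.5000
  C_33 = (0.95)(0.85) − (-0.25)(-0.30) = 0.7325
det(I−A) = Σ_j (I−A)_1j·C_1j = (0.95)(0.7500) + (-0.25)(0.3400) + (-0.40)(0.1600) = 0.5635
adj(I−A) = Cᵀ =
  [ 0.7500   0.3500   0.4400]
  [ 0.3400   0.9100   0.5000]
  [ 0.1600   0.2625   0.7325]
(I − A)⁻¹ = adj(I−A) / det(I−A) ≈
  [   1.3310     0.6211     0.7808]
  [   0.6034     1.6149     0.8873]
  [   0.2839     0.4658     1.2999]
The output multiplier for sector j is the column-j sum of the Leontief inverse (I − A)⁻¹ = adj(I−A) / det(I−A).
Column 1 of adj(I−A): (0.7500, 0.3400, 0.1600); det(I−A) = 0.5635.
m_1 = (0.7500 + 0.3400 + 0.1600) / 0.5635 = 1.25 / 0.5635 ≈ 2.218.

m_1 = 2.218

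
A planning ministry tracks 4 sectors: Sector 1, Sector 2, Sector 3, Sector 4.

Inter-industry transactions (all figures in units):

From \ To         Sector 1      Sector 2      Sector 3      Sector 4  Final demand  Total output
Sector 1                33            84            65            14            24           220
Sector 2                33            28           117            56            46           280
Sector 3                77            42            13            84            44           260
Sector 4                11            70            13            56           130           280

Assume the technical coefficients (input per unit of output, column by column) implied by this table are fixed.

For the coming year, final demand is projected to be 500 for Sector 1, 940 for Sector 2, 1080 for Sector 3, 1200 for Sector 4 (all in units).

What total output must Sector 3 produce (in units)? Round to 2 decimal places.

x_3 = 4283.54

Technical coefficients a_ij = z_ij / X_j:
  a_11 = 33/220 = 0.15, a_21 = 33/220 = 0.15, a_31 = 77/220 = 0.35, a_41 = 11/220 = 0.05
  a_12 = 84/280 = 0.30, a_22 = 28/280 = 0.10, a_32 = 42/280 = 0.15, a_42 = 70/280 = 0.25
  a_13 = 65/260 = 0.25, a_23 = 117/260 = 0.45, a_33 = 13/260 = 0.05, a_43 = 13/260 = 0.05
  a_14 = 14/280 = 0.05, a_24 = 56/280 = 0.20, a_34 = 84/280 = 0.30, a_44 = 56/280 = 0.20
I − A =
  [   0.85    -0.30    -0.25    -0.05]
  [  -0.15     0.90    -0.45    -0.20]
  [  -0.35    -0.15     0.95    -0.30]
  [  -0.05    -0.25    -0.05     0.80]
Compute the cofactors C_ij = (−1)^(i+j)·(3×3 minor ij) of I−A; the adjugate is their transpose:
adj(I−A) = Cᵀ =
  [ 0.533750   0.284500   0.286375   0.211875]
  [ 0.257500   0.556250   0.346250   0.285000]
  [ 0.278750   0.258250   0.526375   0.279375]
  [ 0.131250   0.207750   0.159000   0.495000]
det(I−A) = Σ_j (I−A)_1j·C_1j = (0.85)(0.533750) + (-0.30)(0.257500) + (-0.25)(0.278750) + (-0.05)(0.131250) = 0.3001875
(I − A)⁻¹ = adj(I−A) / det(I−A) ≈
  [   1.7781     0.9477     0.9540     0.7058]
  [   0.8578     1.8530     1.1534     0.9494]
  [   0.9286     0.8603     1.7535     0.9307]
  [   0.4372     0.6921     0.5297     1.6490]
x = (I − A)⁻¹ d = adj(I−A)·d / det(I−A), with det(I−A) = 0.3001875:
  x_1 = (0.533750·500 + 0.284500·940 + 0.286375·1080 + 0.211875·1200) / 0.3001875 = 1097.84 / 0.3001875 ≈ 3657.18
  x_2 = (0.257500·500 + 0.556250·940 + 0.346250·1080 + 0.285000·1200) / 0.3001875 = 1367.575 / 0.3001875 ≈ 4555.74
  x_3 = (0.278750·500 + 0.258250·940 + 0.526375·1080 + 0.279375·1200) / 0.3001875 = 1285.865 / 0.3001875 ≈ 4283.54
  x_4 = (0.131250·500 + 0.207750·940 + 0.159000·1080 + 0.495000·1200) / 0.3001875 = 1026.63 / 0.3001875 ≈ 3419.96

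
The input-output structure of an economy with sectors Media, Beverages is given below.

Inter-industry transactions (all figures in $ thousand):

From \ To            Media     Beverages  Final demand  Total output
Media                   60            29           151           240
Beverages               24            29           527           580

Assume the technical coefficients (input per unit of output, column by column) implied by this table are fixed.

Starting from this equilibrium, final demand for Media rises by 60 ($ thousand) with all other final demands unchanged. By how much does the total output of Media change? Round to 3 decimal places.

Technical coefficients a_ij = z_ij / X_j:
  a_11 = 60/240 = 0.25, a_21 = 24/240 = 0.10
  a_12 = 29/580 = 0.05, a_22 = 29/580 = 0.05
I − A =
  [   0.75    -0.05]
  [  -0.10     0.95]
det(I−A) = (0.75)(0.95) − (-0.05)(-0.10) = 0.7075
adj(I−A) = [[0.95, 0.05], [0.10, 0.75]]
(I − A)⁻¹ = adj(I−A) / det(I−A) ≈
  [   1.3428     0.0707]
  [   0.1413     1.0601]
Δx = (I − A)⁻¹ Δd with Δd having +60 in the Media component and 0 elsewhere.
So Δx_1 = L_11 · (+60), where L_11 = adj(I−A)_11 / det(I−A) = 0.95 / 0.7075.
Δx_1 = 0.95 × (+60) / 0.7075 = 57.00 / 0.7075 ≈ 80.565.

Δx_1 = 80.565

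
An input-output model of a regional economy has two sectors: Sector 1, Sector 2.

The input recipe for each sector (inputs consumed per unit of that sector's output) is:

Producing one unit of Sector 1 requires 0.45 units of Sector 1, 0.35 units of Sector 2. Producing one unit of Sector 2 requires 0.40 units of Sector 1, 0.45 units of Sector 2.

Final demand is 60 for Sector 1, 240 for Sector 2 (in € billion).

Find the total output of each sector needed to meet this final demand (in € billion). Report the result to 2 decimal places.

I − A =
  [   0.55    -0.40]
  [  -0.35     0.55]
det(I−A) = (0.55)(0.55) − (-0.40)(-0.35) = 0.1625
adj(I−A) = [[0.55, 0.40], [0.35, 0.55]]
(I − A)⁻¹ = adj(I−A) / det(I−A) ≈
  [   3.3846     2.4615]
  [   2.1538     3.3846]
x = (I − A)⁻¹ d = adj(I−A)·d / det(I−A), with det(I−A) = 0.1625:
  x_1 = (0.55·60 + 0.40·240) / 0.1625 = 129.00 / 0.1625 ≈ 793.85
  x_2 = (0.35·60 + 0.55·240) / 0.1625 = 153.00 / 0.1625 ≈ 941.54

x_1 = 793.85, x_2 = 941.54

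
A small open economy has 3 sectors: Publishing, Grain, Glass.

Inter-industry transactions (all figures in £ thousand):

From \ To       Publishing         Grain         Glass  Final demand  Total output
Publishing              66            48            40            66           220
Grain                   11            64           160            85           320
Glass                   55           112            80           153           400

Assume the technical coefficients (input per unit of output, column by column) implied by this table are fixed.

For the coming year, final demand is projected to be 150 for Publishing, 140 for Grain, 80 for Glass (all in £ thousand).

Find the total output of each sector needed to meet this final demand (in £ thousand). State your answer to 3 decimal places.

x_1 = 351.180, x_2 = 386.330, x_3 = 378.763

Technical coefficients a_ij = z_ij / X_j:
  a_11 = 66/220 = 0.30, a_21 = 11/220 = 0.05, a_31 = 55/220 = 0.25
  a_12 = 48/320 = 0.15, a_22 = 64/320 = 0.20, a_32 = 112/320 = 0.35
  a_13 = 40/400 = 0.10, a_23 = 160/400 = 0.40, a_33 = 80/400 = 0.20
I − A =
  [   0.70    -0.15    -0.10]
  [  -0.05     0.80    -0.40]
  [  -0.25    -0.35     0.80]
Cofactors of I−A, C_ij = (−1)^(i+j)·(minor ij) (rows/columns in the sector order above):
  C_11 = (0.80)(0.80) − (-0.40)(-0.35) = 0.5000
  C_12 = −[(-0.05)(0.80) − (-0.40)(-0.25)] = 0.1400
  C_13 = (-0.05)(-0.35) − (0.80)(-0.25) = 0.2175
  C_21 = −[(-0.15)(0.80) − (-0.10)(-0.35)] = 0.1550
  C_22 = (0.70)(0.80) − (-0.10)(-0.25) = 0.5350
  C_23 = −[(0.70)(-0.35) − (-0.15)(-0.25)] = 0.2825
  C_31 = (-0.15)(-0.40) − (-0.10)(0.80) = 0.1400
  C_32 = −[(0.70)(-0.40) − (-0.10)(-0.05)] = 0.2850
  C_33 = (0.70)(0.80) − (-0.15)(-0.05) = 0.5525
det(I−A) = Σ_j (I−A)_1j·C_1j = (0.70)(0.5000) + (-0.15)(0.1400) + (-0.10)(0.2175) = 0.30725
adj(I−A) = Cᵀ =
  [ 0.5000   0.1550   0.1400]
  [ 0.1400   0.5350   0.2850]
  [ 0.2175   0.2825   0.5525]
(I − A)⁻¹ = adj(I−A) / det(I−A) ≈
  [   1.6273     0.5045     0.4557]
  [   0.4557     1.7413     0.9276]
  [   0.7079     0.9194     1.7982]
x = (I − A)⁻¹ d = adj(I−A)·d / det(I−A), with det(I−A) = 0.30725:
  x_1 = (0.5000·150 + 0.1550·140 + 0.1400·80) / 0.30725 = 107.90 / 0.30725 ≈ 351.180
  x_2 = (0.1400·150 + 0.5350·140 + 0.2850·80) / 0.30725 = 118.70 / 0.30725 ≈ 386.330
  x_3 = (0.2175·150 + 0.2825·140 + 0.5525·80) / 0.30725 = 116.375 / 0.30725 ≈ 378.763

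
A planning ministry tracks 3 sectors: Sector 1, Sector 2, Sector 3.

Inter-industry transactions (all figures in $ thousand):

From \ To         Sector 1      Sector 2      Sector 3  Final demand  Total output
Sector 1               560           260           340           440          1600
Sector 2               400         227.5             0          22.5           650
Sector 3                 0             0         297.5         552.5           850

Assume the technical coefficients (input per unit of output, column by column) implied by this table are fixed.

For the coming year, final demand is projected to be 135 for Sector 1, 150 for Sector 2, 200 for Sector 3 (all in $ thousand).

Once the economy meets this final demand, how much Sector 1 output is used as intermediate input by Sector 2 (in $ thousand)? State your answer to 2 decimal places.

Technical coefficients a_ij = z_ij / X_j:
  a_11 = 560/1600 = 0.35, a_21 = 400/1600 = 0.25, a_31 = 0/1600 = 0.00
  a_12 = 260/650 = 0.40, a_22 = 227.5/650 = 0.35, a_32 = 0/650 = 0.00
  a_13 = 340/850 = 0.40, a_23 = 0/850 = 0.00, a_33 = 297.5/850 = 0.35
I − A =
  [   0.65    -0.40    -0.40]
  [  -0.25     0.65     0.00]
  [   0.00     0.00     0.65]
Cofactors of I−A, C_ij = (−1)^(i+j)·(minor ij) (rows/columns in the sector order above):
  C_11 = (0.65)(0.65) − (0.00)(0.00) = 0.4225
  C_12 = −[(-0.25)(0.65) − (0.00)(0.00)] = 0.1625
  C_13 = (-0.25)(0.00) − (0.65)(0.00) = 0.0000
  C_21 = −[(-0.40)(0.65) − (-0.40)(0.00)] = 0.2600
  C_22 = (0.65)(0.65) − (-0.40)(0.00) = 0.4225
  C_23 = −[(0.65)(0.00) − (-0.40)(0.00)] = 0.0000
  C_31 = (-0.40)(0.00) − (-0.40)(0.65) = 0.2600
  C_32 = −[(0.65)(0.00) − (-0.40)(-0.25)] = 0.1000
  C_33 = (0.65)(0.65) − (-0.40)(-0.25) = 0.3225
det(I−A) = Σ_j (I−A)_1j·C_1j = (0.65)(0.4225) + (-0.40)(0.1625) + (-0.40)(0.0000) = 0.209625
adj(I−A) = Cᵀ =
  [ 0.4225   0.2600   0.2600]
  [ 0.1625   0.4225   0.1000]
  [ 0.0000   0.0000   0.3225]
(I − A)⁻¹ = adj(I−A) / det(I−A) ≈
  [   2.0155     1.2403     1.2403]
  [   0.7752     2.0155     0.4770]
  [   0.0000     0.0000     1.5385]
First solve x = (I − A)⁻¹ d = adj(I−A)·d / det(I−A); in particular x_2 = (0.1625·135 + 0.4225·150 + 0.1000·200) / 0.209625 = 105.3125 / 0.209625 ≈ 502.3852.
Intermediate flow from 1 to 2: z_12 = a_12 · x_2 = 0.40 × 105.3125 / 0.209625 = 42.125 / 0.209625 ≈ 200.95.

z_12 = 200.95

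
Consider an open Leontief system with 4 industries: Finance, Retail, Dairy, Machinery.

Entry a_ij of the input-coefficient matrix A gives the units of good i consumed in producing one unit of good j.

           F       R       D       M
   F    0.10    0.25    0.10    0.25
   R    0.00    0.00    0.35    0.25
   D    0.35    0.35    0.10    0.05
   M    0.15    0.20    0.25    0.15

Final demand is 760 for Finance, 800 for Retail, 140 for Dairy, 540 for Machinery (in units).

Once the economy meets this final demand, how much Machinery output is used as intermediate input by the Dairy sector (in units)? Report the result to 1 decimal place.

I − A =
  [   0.90    -0.25    -0.10    -0.25]
  [   0.00     1.00    -0.35    -0.25]
  [  -0.35    -0.35     0.90    -0.05]
  [  -0.15    -0.20    -0.25     0.85]
Compute the cofactors C_ij = (−1)^(i+j)·(3×3 minor ij) of I−A; the adjugate is their transpose:
adj(I−A) = Cᵀ =
  [ 0.578000   0.285750   0.250000   0.268750]
  [ 0.162375   0.591125   0.314625   0.240125]
  [ 0.300625   0.357375   0.673125   0.233125]
  [ 0.228625   0.294625   0.316125   0.634125]
det(I−A) = Σ_j (I−A)_1j·C_1j = (0.90)(0.578000) + (-0.25)(0.162375) + (-0.10)(0.300625) + (-0.25)(0.228625) = 0.3923875
(I − A)⁻¹ = adj(I−A) / det(I−A) ≈
  [   1.4730     0.7282     0.6371     0.6849]
  [   0.4138     1.5065     0.8018     0.6120]
  [   0.7661     0.9108     1.7155     0.5941]
  [   0.5827     0.7509     0.8056     1.6161]
First solve x = (I − A)⁻¹ d = adj(I−A)·d / det(I−A); in particular x_D = (0.300625·760 + 0.357375·800 + 0.673125·140 + 0.233125·540) / 0.3923875 = 734.50 / 0.3923875 ≈ 1871.874.
Intermediate flow from M to D: z_MD = a_MD · x_D = 0.25 × 734.50 / 0.3923875 = 183.625 / 0.3923875 ≈ 468.0.

z_MD = 468.0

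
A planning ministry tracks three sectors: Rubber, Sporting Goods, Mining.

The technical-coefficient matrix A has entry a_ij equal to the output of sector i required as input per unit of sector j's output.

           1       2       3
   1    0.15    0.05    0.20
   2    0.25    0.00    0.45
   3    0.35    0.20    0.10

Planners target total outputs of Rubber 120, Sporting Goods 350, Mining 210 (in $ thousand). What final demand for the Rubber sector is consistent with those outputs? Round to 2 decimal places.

I − A =
  [   0.85    -0.05    -0.20]
  [  -0.25     1.00    -0.45]
  [  -0.35    -0.20     0.90]
d = (I − A) x:
  d_1 = (+0.85)·120 + (-0.05)·350 + (-0.20)·210 = 42.50
  d_2 = (-0.25)·120 + (+1.00)·350 + (-0.45)·210 = 225.50
  d_3 = (-0.35)·120 + (-0.20)·350 + (+0.90)·210 = 77.00

d_1 = 42.50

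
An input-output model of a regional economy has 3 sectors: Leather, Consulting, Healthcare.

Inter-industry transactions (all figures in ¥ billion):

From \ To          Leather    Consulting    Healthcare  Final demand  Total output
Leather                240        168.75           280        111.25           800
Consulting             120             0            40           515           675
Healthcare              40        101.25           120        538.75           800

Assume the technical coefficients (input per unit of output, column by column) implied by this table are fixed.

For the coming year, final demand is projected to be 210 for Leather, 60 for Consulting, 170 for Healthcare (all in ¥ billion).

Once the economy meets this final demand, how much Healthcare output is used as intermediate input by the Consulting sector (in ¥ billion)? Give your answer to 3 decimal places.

Technical coefficients a_ij = z_ij / X_j:
  a_11 = 240/800 = 0.30, a_21 = 120/800 = 0.15, a_31 = 40/800 = 0.05
  a_12 = 168.75/675 = 0.25, a_22 = 0/675 = 0.00, a_32 = 101.25/675 = 0.15
  a_13 = 280/800 = 0.35, a_23 = 40/800 = 0.05, a_33 = 120/800 = 0.15
I − A =
  [   0.70    -0.25    -0.35]
  [  -0.15     1.00    -0.05]
  [  -0.05    -0.15     0.85]
Cofactors of I−A, C_ij = (−1)^(i+j)·(minor ij) (rows/columns in the sector order above):
  C_11 = (1.00)(0.85) − (-0.05)(-0.15) = 0.8425
  C_12 = −[(-0.15)(0.85) − (-0.05)(-0.05)] = 0.1300
  C_13 = (-0.15)(-0.15) − (1.00)(-0.05) = 0.0725
  C_21 = −[(-0.25)(0.85) − (-0.35)(-0.15)] = 0.2650
  C_22 = (0.70)(0.85) − (-0.35)(-0.05) = 0.5775
  C_23 = −[(0.70)(-0.15) − (-0.25)(-0.05)] = 0.1175
  C_31 = (-0.25)(-0.05) − (-0.35)(1.00) = 0.3625
  C_32 = −[(0.70)(-0.05) − (-0.35)(-0.15)] = 0.0875
  C_33 = (0.70)(1.00) − (-0.25)(-0.15) = 0.6625
det(I−A) = Σ_j (I−A)_1j·C_1j = (0.70)(0.8425) + (-0.25)(0.1300) + (-0.35)(0.0725) = 0.531875
adj(I−A) = Cᵀ =
  [ 0.8425   0.2650   0.3625]
  [ 0.1300   0.5775   0.0875]
  [ 0.0725   0.1175   0.6625]
(I − A)⁻¹ = adj(I−A) / det(I−A) ≈
  [   1.5840     0.4982     0.6816]
  [   0.2444     1.0858     0.1645]
  [   0.1363     0.2209     1.2456]
First solve x = (I − A)⁻¹ d = adj(I−A)·d / det(I−A); in particular x_2 = (0.1300·210 + 0.5775·60 + 0.0875·170) / 0.531875 = 76.825 / 0.531875 ≈ 144.44183.
Intermediate flow from 3 to 2: z_32 = a_32 · x_2 = 0.15 × 76.825 / 0.531875 = 11.52375 / 0.531875 ≈ 21.666.

z_32 = 21.666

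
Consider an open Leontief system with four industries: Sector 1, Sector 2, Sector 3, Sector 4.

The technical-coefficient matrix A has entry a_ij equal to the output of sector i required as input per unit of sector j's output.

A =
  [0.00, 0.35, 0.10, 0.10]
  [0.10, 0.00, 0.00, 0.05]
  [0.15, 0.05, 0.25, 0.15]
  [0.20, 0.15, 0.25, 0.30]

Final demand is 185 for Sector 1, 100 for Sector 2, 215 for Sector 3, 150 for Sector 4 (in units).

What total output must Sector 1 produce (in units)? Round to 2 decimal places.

I − A =
  [   1.00    -0.35    -0.10    -0.10]
  [  -0.10     1.00     0.00    -0.05]
  [  -0.15    -0.05     0.75    -0.15]
  [  -0.20    -0.15    -0.25     0.70]
Compute the cofactors C_ij = (−1)^(i+j)·(3×3 minor ij) of I−A; the adjugate is their transpose:
adj(I−A) = Cᵀ =
  [ 0.481250   0.188875   0.098625   0.103375]
  [ 0.058125   0.455250   0.023000   0.045750]
  [ 0.140125   0.106000   0.643000   0.165375]
  [ 0.200000   0.189375   0.262750   0.708250]
det(I−A) = Σ_j (I−A)_1j·C_1j = (1.00)(0.481250) + (-0.35)(0.058125) + (-0.10)(0.140125) + (-0.10)(0.200000) = 0.42689375
(I − A)⁻¹ = adj(I−A) / det(I−A) ≈
  [   1.1273     0.4424     0.2310     0.2422]
  [   0.1362     1.0664     0.0539     0.1072]
  [   0.3282     0.2483     1.5062     0.3874]
  [   0.4685     0.4436     0.6155     1.6591]
x = (I − A)⁻¹ d = adj(I−A)·d / det(I−A), with det(I−A) = 0.42689375:
  x_1 = (0.481250·185 + 0.188875·100 + 0.098625·215 + 0.103375·150) / 0.42689375 = 144.629375 / 0.42689375 ≈ 338.79
  x_2 = (0.058125·185 + 0.455250·100 + 0.023000·215 + 0.045750·150) / 0.42689375 = 68.085625 / 0.42689375 ≈ 159.49
  x_3 = (0.140125·185 + 0.106000·100 + 0.643000·215 + 0.165375·150) / 0.42689375 = 199.574375 / 0.42689375 ≈ 467.50
  x_4 = (0.200000·185 + 0.189375·100 + 0.262750·215 + 0.708250·150) / 0.42689375 = 218.66625 / 0.42689375 ≈ 512.23

x_1 = 338.79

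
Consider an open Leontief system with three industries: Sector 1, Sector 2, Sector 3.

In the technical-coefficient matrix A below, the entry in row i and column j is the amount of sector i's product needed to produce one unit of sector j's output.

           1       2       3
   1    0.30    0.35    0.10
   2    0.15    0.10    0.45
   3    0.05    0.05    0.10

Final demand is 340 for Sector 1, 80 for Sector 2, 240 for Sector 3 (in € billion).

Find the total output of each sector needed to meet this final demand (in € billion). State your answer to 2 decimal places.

x_1 = 718.61, x_2 = 372.29, x_3 = 327.27

I − A =
  [   0.70    -0.35    -0.10]
  [  -0.15     0.90    -0.45]
  [  -0.05    -0.05     0.90]
Cofactors of I−A, C_ij = (−1)^(i+j)·(minor ij) (rows/columns in the sector order above):
  C_11 = (0.90)(0.90) − (-0.45)(-0.05) = 0.7875
  C_12 = −[(-0.15)(0.90) − (-0.45)(-0.05)] = 0.1575
  C_13 = (-0.15)(-0.05) − (0.90)(-0.05) = 0.0525
  C_21 = −[(-0.35)(0.90) − (-0.10)(-0.05)] = 0.3200
  C_22 = (0.70)(0.90) − (-0.10)(-0.05) = 0.6250
  C_23 = −[(0.70)(-0.05) − (-0.35)(-0.05)] = 0.0525
  C_31 = (-0.35)(-0.45) − (-0.10)(0.90) = 0.2475
  C_32 = −[(0.70)(-0.45) − (-0.10)(-0.15)] = 0.3300
  C_33 = (0.70)(0.90) − (-0.35)(-0.15) = 0.5775
det(I−A) = Σ_j (I−A)_1j·C_1j = (0.70)(0.7875) + (-0.35)(0.1575) + (-0.10)(0.0525) = 0.490875
adj(I−A) = Cᵀ =
  [ 0.7875   0.3200   0.2475]
  [ 0.1575   0.6250   0.3300]
  [ 0.0525   0.0525   0.5775]
(I − A)⁻¹ = adj(I−A) / det(I−A) ≈
  [   1.6043     0.6519     0.5042]
  [   0.3209     1.2732     0.6723]
  [   0.1070     0.1070     1.1765]
x = (I − A)⁻¹ d = adj(I−A)·d / det(I−A), with det(I−A) = 0.490875:
  x_1 = (0.7875·340 + 0.3200·80 + 0.2475·240) / 0.490875 = 352.75 / 0.490875 ≈ 718.61
  x_2 = (0.1575·340 + 0.6250·80 + 0.3300·240) / 0.490875 = 182.75 / 0.490875 ≈ 372.29
  x_3 = (0.0525·340 + 0.0525·80 + 0.5775·240) / 0.490875 = 160.65 / 0.490875 ≈ 327.27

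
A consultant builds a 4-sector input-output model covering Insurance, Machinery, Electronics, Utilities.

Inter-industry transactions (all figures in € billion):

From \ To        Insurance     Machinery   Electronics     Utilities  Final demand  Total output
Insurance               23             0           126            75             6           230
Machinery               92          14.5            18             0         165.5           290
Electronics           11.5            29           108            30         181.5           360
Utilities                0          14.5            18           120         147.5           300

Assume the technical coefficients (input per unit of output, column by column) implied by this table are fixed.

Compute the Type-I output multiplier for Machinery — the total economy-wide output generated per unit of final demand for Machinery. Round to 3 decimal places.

m_2 = 1.491

Technical coefficients a_ij = z_ij / X_j:
  a_11 = 23/230 = 0.10, a_21 = 92/230 = 0.40, a_31 = 11.5/230 = 0.05, a_41 = 0/230 = 0.00
  a_12 = 0/290 = 0.00, a_22 = 14.5/290 = 0.05, a_32 = 29/290 = 0.10, a_42 = 14.5/290 = 0.05
  a_13 = 126/360 = 0.35, a_23 = 18/360 = 0.05, a_33 = 108/360 = 0.30, a_43 = 18/360 = 0.05
  a_14 = 75/300 = 0.25, a_24 = 0/300 = 0.00, a_34 = 30/300 = 0.10, a_44 = 120/300 = 0.40
I − A =
  [   0.90     0.00    -0.35    -0.25]
  [  -0.40     0.95    -0.05     0.00]
  [  -0.05    -0.10     0.70    -0.10]
  [   0.00    -0.05    -0.05     0.60]
Compute the cofactors C_ij = (−1)^(i+j)·(3×3 minor ij) of I−A; the adjugate is their transpose:
adj(I−A) = Cᵀ =
  [ 0.391000   0.032750   0.212000   0.198250]
  [ 0.167500   0.362375   0.116000   0.089125]
  [ 0.054500   0.059125   0.508000   0.107375]
  [ 0.018500   0.035125   0.052000   0.563375]
det(I−A) = Σ_j (I−A)_1j·C_1j = (0.90)(0.391000) + (0.00)(0.167500) + (-0.35)(0.054500) + (-0.25)(0.018500) = 0.3282
(I − A)⁻¹ = adj(I−A) / det(I−A) ≈
  [   1.1913     0.0998     0.6459     0.6041]
  [   0.5104     1.1041     0.3534     0.2716]
  [   0.1661     0.1801     1.5478     0.3272]
  [   0.0564     0.1070     0.1584     1.7166]
The output multiplier for sector j is the column-j sum of the Leontief inverse (I − A)⁻¹ = adj(I−A) / det(I−A).
Column 2 of adj(I−A): (0.032750, 0.362375, 0.059125, 0.035125); det(I−A) = 0.3282.
m_2 = (0.032750 + 0.362375 + 0.059125 + 0.035125) / 0.3282 = 0.489375 / 0.3282 ≈ 1.491.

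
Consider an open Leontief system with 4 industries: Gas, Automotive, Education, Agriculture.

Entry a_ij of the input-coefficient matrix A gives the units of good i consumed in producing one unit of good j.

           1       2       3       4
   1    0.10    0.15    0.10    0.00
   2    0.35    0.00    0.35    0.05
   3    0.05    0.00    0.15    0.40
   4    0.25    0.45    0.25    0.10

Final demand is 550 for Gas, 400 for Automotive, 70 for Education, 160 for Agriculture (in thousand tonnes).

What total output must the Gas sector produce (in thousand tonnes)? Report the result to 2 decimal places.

x_1 = 844.14

I − A =
  [   0.90    -0.15    -0.10     0.00]
  [  -0.35     1.00    -0.35    -0.05]
  [  -0.05     0.00     0.85    -0.40]
  [  -0.25    -0.45    -0.25     0.90]
Compute the cofactors C_ij = (−1)^(i+j)·(3×3 minor ij) of I−A; the adjugate is their transpose:
adj(I−A) = Cᵀ =
  [ 0.582875   0.117750   0.136875   0.067375]
  [ 0.294750   0.584000   0.327500   0.178000]
  [ 0.206875   0.183750   0.740625   0.339375]
  [ 0.366750   0.375750   0.407500   0.712750]
det(I−A) = Σ_j (I−A)_1j·C_1j = (0.90)(0.582875) + (-0.15)(0.294750) + (-0.10)(0.206875) + (0.00)(0.366750) = 0.4596875
(I − A)⁻¹ = adj(I−A) / det(I−A) ≈
  [   1.2680     0.2562     0.2978     0.1466]
  [   0.6412     1.2704     0.7124     0.3872]
  [   0.4500     0.3997     1.6111     0.7383]
  [   0.7978     0.8174     0.8865     1.5505]
x = (I − A)⁻¹ d = adj(I−A)·d / det(I−A), with det(I−A) = 0.4596875:
  x_1 = (0.582875·550 + 0.117750·400 + 0.136875·70 + 0.067375·160) / 0.4596875 = 388.0425 / 0.4596875 ≈ 844.14
  x_2 = (0.294750·550 + 0.584000·400 + 0.327500·70 + 0.178000·160) / 0.4596875 = 447.1175 / 0.4596875 ≈ 972.66
  x_3 = (0.206875·550 + 0.183750·400 + 0.740625·70 + 0.339375·160) / 0.4596875 = 293.425 / 0.4596875 ≈ 638.31
  x_4 = (0.366750·550 + 0.375750·400 + 0.407500·70 + 0.712750·160) / 0.4596875 = 494.5775 / 0.4596875 ≈ 1075.90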